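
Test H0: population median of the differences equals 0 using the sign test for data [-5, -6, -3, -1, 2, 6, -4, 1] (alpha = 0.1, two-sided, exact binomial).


Step 1: Discard zero differences. Original n = 8; n_eff = number of nonzero differences = 8.
Nonzero differences (with sign): -5, -6, -3, -1, +2, +6, -4, +1
Step 2: Count signs: positive = 3, negative = 5.
Step 3: Under H0: P(positive) = 0.5, so the number of positives S ~ Bin(8, 0.5).
Step 4: Two-sided exact p-value = sum of Bin(8,0.5) probabilities at or below the observed probability = 0.726562.
Step 5: alpha = 0.1. fail to reject H0.

n_eff = 8, pos = 3, neg = 5, p = 0.726562, fail to reject H0.


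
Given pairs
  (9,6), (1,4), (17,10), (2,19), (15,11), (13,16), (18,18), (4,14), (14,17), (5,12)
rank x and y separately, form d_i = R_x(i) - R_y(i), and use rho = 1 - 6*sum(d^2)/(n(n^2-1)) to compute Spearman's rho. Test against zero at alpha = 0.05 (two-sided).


Step 1: Rank x and y separately (midranks; no ties here).
rank(x): 9->5, 1->1, 17->9, 2->2, 15->8, 13->6, 18->10, 4->3, 14->7, 5->4
rank(y): 6->2, 4->1, 10->3, 19->10, 11->4, 16->7, 18->9, 14->6, 17->8, 12->5
Step 2: d_i = R_x(i) - R_y(i); compute d_i^2.
  (5-2)^2=9, (1-1)^2=0, (9-3)^2=36, (2-10)^2=64, (8-4)^2=16, (6-7)^2=1, (10-9)^2=1, (3-6)^2=9, (7-8)^2=1, (4-5)^2=1
sum(d^2) = 138.
Step 3: rho = 1 - 6*138 / (10*(10^2 - 1)) = 1 - 828/990 = 0.163636.
Step 4: Under H0, t = rho * sqrt((n-2)/(1-rho^2)) = 0.4692 ~ t(8).
Step 5: Two-sided p-value from the t-distribution with 8 df = 0.651477.
Step 6: alpha = 0.05. fail to reject H0.

rho = 0.1636, p = 0.651477, fail to reject H0 at alpha = 0.05.


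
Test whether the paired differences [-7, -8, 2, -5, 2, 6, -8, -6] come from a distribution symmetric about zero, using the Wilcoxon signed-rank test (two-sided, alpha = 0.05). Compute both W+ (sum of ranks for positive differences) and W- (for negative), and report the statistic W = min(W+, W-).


Step 1: Drop any zero differences (none here) and take |d_i|.
|d| = [7, 8, 2, 5, 2, 6, 8, 6]
Step 2: Midrank |d_i| (ties get averaged ranks).
ranks: |7|->6, |8|->7.5, |2|->1.5, |5|->3, |2|->1.5, |6|->4.5, |8|->7.5, |6|->4.5
Step 3: Attach original signs; sum ranks with positive sign and with negative sign.
W+ = 1.5 + 1.5 + 4.5 = 7.5
W- = 6 + 7.5 + 3 + 7.5 + 4.5 = 28.5
(Check: W+ + W- = 36 should equal n(n+1)/2 = 36.)
Step 4: Test statistic W = min(W+, W-) = 7.5.
Step 5: Ties in |d|, so use the tie-corrected normal approximation.
        E[W] = n(n+1)/4 = 8*9/4 = 18.
        Tie groups: |d|=2 (t=2), |d|=6 (t=2), |d|=8 (t=2); sum(t^3 - t) = 18.
        Var[W] = n(n+1)(2n+1)/24 - sum(t^3-t)/48 = 1224/24 - 18/48 = 50.625.
        z = (W - E[W]) / sqrt(Var[W]) = (7.5 - 18) / 7.1151 = -1.4757.
        Two-sided p = 2*Phi(z) = 0.140017.
Step 6: alpha = 0.05. fail to reject H0.

W+ = 7.5, W- = 28.5, W = min = 7.5, p = 0.140017, fail to reject H0.


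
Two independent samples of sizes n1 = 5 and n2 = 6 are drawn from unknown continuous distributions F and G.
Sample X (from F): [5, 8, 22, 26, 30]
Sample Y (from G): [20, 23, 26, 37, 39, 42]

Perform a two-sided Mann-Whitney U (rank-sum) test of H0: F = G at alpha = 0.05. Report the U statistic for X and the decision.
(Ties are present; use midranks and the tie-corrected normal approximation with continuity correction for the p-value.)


Step 1: Combine and sort all 11 observations; assign midranks.
sorted (value, group): (5,X), (8,X), (20,Y), (22,X), (23,Y), (26,X), (26,Y), (30,X), (37,Y), (39,Y), (42,Y)
ranks: 5->1, 8->2, 20->3, 22->4, 23->5, 26->6.5, 26->6.5, 30->8, 37->9, 39->10, 42->11
Step 2: Rank sum for X: R1 = 1 + 2 + 4 + 6.5 + 8 = 21.5.
Step 3: U_X = R1 - n1(n1+1)/2 = 21.5 - 5*6/2 = 21.5 - 15 = 6.5.
       U_Y = n1*n2 - U_X = 30 - 6.5 = 23.5.
Step 4: Ties are present, so use the tie-corrected normal approximation (with continuity correction) for the p-value.
Step 5: p-value = 0.143215; compare to alpha = 0.05. fail to reject H0.

U_X = 6.5, p = 0.143215, fail to reject H0 at alpha = 0.05.


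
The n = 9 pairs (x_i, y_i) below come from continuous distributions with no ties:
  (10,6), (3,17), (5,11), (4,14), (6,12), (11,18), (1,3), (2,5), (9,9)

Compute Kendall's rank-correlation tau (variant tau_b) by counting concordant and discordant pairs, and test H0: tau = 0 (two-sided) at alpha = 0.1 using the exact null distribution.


Step 1: Enumerate the 36 unordered pairs (i,j) with i<j and classify each by sign(x_j-x_i) * sign(y_j-y_i).
  (1,2):dx=-7,dy=+11->D; (1,3):dx=-5,dy=+5->D; (1,4):dx=-6,dy=+8->D; (1,5):dx=-4,dy=+6->D
  (1,6):dx=+1,dy=+12->C; (1,7):dx=-9,dy=-3->C; (1,8):dx=-8,dy=-1->C; (1,9):dx=-1,dy=+3->D
  (2,3):dx=+2,dy=-6->D; (2,4):dx=+1,dy=-3->D; (2,5):dx=+3,dy=-5->D; (2,6):dx=+8,dy=+1->C
  (2,7):dx=-2,dy=-14->C; (2,8):dx=-1,dy=-12->C; (2,9):dx=+6,dy=-8->D; (3,4):dx=-1,dy=+3->D
  (3,5):dx=+1,dy=+1->C; (3,6):dx=+6,dy=+7->C; (3,7):dx=-4,dy=-8->C; (3,8):dx=-3,dy=-6->C
  (3,9):dx=+4,dy=-2->D; (4,5):dx=+2,dy=-2->D; (4,6):dx=+7,dy=+4->C; (4,7):dx=-3,dy=-11->C
  (4,8):dx=-2,dy=-9->C; (4,9):dx=+5,dy=-5->D; (5,6):dx=+5,dy=+6->C; (5,7):dx=-5,dy=-9->C
  (5,8):dx=-4,dy=-7->C; (5,9):dx=+3,dy=-3->D; (6,7):dx=-10,dy=-15->C; (6,8):dx=-9,dy=-13->C
  (6,9):dx=-2,dy=-9->C; (7,8):dx=+1,dy=+2->C; (7,9):dx=+8,dy=+6->C; (8,9):dx=+7,dy=+4->C
Step 2: C = 22, D = 14, total pairs = 36.
Step 3: tau = (C - D)/(n(n-1)/2) = (22 - 14)/36 = 0.222222.
Step 4: Exact two-sided p-value (enumerate n! = 362880 permutations of y under H0): p = 0.476709.
Step 5: alpha = 0.1. fail to reject H0.

tau_b = 0.2222 (C=22, D=14), p = 0.476709, fail to reject H0.


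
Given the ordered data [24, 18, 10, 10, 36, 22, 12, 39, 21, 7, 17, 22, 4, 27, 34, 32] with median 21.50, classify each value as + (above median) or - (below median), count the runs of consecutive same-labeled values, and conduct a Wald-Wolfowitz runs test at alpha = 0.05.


Step 1: Compute median = 21.50; label A = above, B = below.
Labels in order: ABBBAABABBBABAAA  (n_A = 8, n_B = 8)
Step 2: Count runs R = 9.
Step 3: Under H0 (random ordering), E[R] = 2*n_A*n_B/(n_A+n_B) + 1 = 2*8*8/16 + 1 = 9.0000.
        Var[R] = 2*n_A*n_B*(2*n_A*n_B - n_A - n_B) / ((n_A+n_B)^2 * (n_A+n_B-1)) = 14336/3840 = 3.7333.
        SD[R] = 1.9322.
Step 4: R = E[R], so z = 0 with no continuity correction.
Step 5: Two-sided p-value via normal approximation = 2*(1 - Phi(|z|)) = 1.000000.
Step 6: alpha = 0.05. fail to reject H0.

R = 9, z = 0.0000, p = 1.000000, fail to reject H0.


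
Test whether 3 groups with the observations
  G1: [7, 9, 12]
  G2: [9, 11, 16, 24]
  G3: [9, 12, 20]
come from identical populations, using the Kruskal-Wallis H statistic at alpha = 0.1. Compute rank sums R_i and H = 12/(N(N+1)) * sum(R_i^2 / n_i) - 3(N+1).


Step 1: Combine all N = 10 observations and assign midranks.
sorted (value, group, rank): (7,G1,1), (9,G1,3), (9,G2,3), (9,G3,3), (11,G2,5), (12,G1,6.5), (12,G3,6.5), (16,G2,8), (20,G3,9), (24,G2,10)
Step 2: Sum ranks within each group.
R_1 = 10.5 (n_1 = 3)
R_2 = 26 (n_2 = 4)
R_3 = 18.5 (n_3 = 3)
Step 3: H = 12/(N(N+1)) * sum(R_i^2/n_i) - 3(N+1)
     = 12/(10*11) * (10.5^2/3 + 26^2/4 + 18.5^2/3) - 3*11
     = 0.109091 * 319.833 - 33
     = 1.890909.
Step 4: Ties present; correction factor C = 1 - 30/(10^3 - 10) = 0.969697. Corrected H = 1.890909 / 0.969697 = 1.950000.
Step 5: Under H0, H ~ chi^2(2); p-value = 0.377192.
Step 6: alpha = 0.1. fail to reject H0.

H = 1.9500, df = 2, p = 0.377192, fail to reject H0.


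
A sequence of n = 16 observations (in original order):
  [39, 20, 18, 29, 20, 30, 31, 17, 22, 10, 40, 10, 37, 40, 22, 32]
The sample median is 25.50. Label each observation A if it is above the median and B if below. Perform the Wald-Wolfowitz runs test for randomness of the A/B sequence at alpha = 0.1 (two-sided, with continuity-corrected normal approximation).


Step 1: Compute median = 25.50; label A = above, B = below.
Labels in order: ABBABAABBBABAABA  (n_A = 8, n_B = 8)
Step 2: Count runs R = 11.
Step 3: Under H0 (random ordering), E[R] = 2*n_A*n_B/(n_A+n_B) + 1 = 2*8*8/16 + 1 = 9.0000.
        Var[R] = 2*n_A*n_B*(2*n_A*n_B - n_A - n_B) / ((n_A+n_B)^2 * (n_A+n_B-1)) = 14336/3840 = 3.7333.
        SD[R] = 1.9322.
Step 4: Continuity-corrected z = (R - 0.5 - E[R]) / SD[R] = (11 - 0.5 - 9.0000) / 1.9322 = 0.7763.
Step 5: Two-sided p-value via normal approximation = 2*(1 - Phi(|z|)) = 0.437558.
Step 6: alpha = 0.1. fail to reject H0.

R = 11, z = 0.7763, p = 0.437558, fail to reject H0.


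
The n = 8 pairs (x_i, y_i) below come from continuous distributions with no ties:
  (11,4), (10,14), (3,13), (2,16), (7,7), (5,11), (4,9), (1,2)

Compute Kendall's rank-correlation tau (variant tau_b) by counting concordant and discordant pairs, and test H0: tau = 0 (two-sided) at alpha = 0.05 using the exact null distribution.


Step 1: Enumerate the 28 unordered pairs (i,j) with i<j and classify each by sign(x_j-x_i) * sign(y_j-y_i).
  (1,2):dx=-1,dy=+10->D; (1,3):dx=-8,dy=+9->D; (1,4):dx=-9,dy=+12->D; (1,5):dx=-4,dy=+3->D
  (1,6):dx=-6,dy=+7->D; (1,7):dx=-7,dy=+5->D; (1,8):dx=-10,dy=-2->C; (2,3):dx=-7,dy=-1->C
  (2,4):dx=-8,dy=+2->D; (2,5):dx=-3,dy=-7->C; (2,6):dx=-5,dy=-3->C; (2,7):dx=-6,dy=-5->C
  (2,8):dx=-9,dy=-12->C; (3,4):dx=-1,dy=+3->D; (3,5):dx=+4,dy=-6->D; (3,6):dx=+2,dy=-2->D
  (3,7):dx=+1,dy=-4->D; (3,8):dx=-2,dy=-11->C; (4,5):dx=+5,dy=-9->D; (4,6):dx=+3,dy=-5->D
  (4,7):dx=+2,dy=-7->D; (4,8):dx=-1,dy=-14->C; (5,6):dx=-2,dy=+4->D; (5,7):dx=-3,dy=+2->D
  (5,8):dx=-6,dy=-5->C; (6,7):dx=-1,dy=-2->C; (6,8):dx=-4,dy=-9->C; (7,8):dx=-3,dy=-7->C
Step 2: C = 12, D = 16, total pairs = 28.
Step 3: tau = (C - D)/(n(n-1)/2) = (12 - 16)/28 = -0.142857.
Step 4: Exact two-sided p-value (enumerate n! = 40320 permutations of y under H0): p = 0.719544.
Step 5: alpha = 0.05. fail to reject H0.

tau_b = -0.1429 (C=12, D=16), p = 0.719544, fail to reject H0.


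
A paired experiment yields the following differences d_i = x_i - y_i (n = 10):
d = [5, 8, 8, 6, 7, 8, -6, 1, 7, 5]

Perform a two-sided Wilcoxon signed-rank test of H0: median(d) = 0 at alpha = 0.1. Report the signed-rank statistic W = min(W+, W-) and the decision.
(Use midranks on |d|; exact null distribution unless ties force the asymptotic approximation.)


Step 1: Drop any zero differences (none here) and take |d_i|.
|d| = [5, 8, 8, 6, 7, 8, 6, 1, 7, 5]
Step 2: Midrank |d_i| (ties get averaged ranks).
ranks: |5|->2.5, |8|->9, |8|->9, |6|->4.5, |7|->6.5, |8|->9, |6|->4.5, |1|->1, |7|->6.5, |5|->2.5
Step 3: Attach original signs; sum ranks with positive sign and with negative sign.
W+ = 2.5 + 9 + 9 + 4.5 + 6.5 + 9 + 1 + 6.5 + 2.5 = 50.5
W- = 4.5 = 4.5
(Check: W+ + W- = 55 should equal n(n+1)/2 = 55.)
Step 4: Test statistic W = min(W+, W-) = 4.5.
Step 5: Ties in |d|, so use the tie-corrected normal approximation.
        E[W] = n(n+1)/4 = 10*11/4 = 27.5.
        Tie groups: |d|=5 (t=2), |d|=6 (t=2), |d|=7 (t=2), |d|=8 (t=3); sum(t^3 - t) = 42.
        Var[W] = n(n+1)(2n+1)/24 - sum(t^3-t)/48 = 2310/24 - 42/48 = 95.375.
        z = (W - E[W]) / sqrt(Var[W]) = (4.5 - 27.5) / 9.7660 = -2.3551.
        Two-sided p = 2*Phi(z) = 0.018517.
Step 6: alpha = 0.1. reject H0.

W+ = 50.5, W- = 4.5, W = min = 4.5, p = 0.018517, reject H0.


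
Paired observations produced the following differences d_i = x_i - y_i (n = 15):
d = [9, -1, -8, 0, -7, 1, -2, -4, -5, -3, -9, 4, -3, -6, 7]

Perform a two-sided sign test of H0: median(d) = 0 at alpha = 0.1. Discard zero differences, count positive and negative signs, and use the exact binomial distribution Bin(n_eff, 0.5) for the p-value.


Step 1: Discard zero differences. Original n = 15; n_eff = number of nonzero differences = 14.
Nonzero differences (with sign): +9, -1, -8, -7, +1, -2, -4, -5, -3, -9, +4, -3, -6, +7
Step 2: Count signs: positive = 4, negative = 10.
Step 3: Under H0: P(positive) = 0.5, so the number of positives S ~ Bin(14, 0.5).
Step 4: Two-sided exact p-value = sum of Bin(14,0.5) probabilities at or below the observed probability = 0.179565.
Step 5: alpha = 0.1. fail to reject H0.

n_eff = 14, pos = 4, neg = 10, p = 0.179565, fail to reject H0.


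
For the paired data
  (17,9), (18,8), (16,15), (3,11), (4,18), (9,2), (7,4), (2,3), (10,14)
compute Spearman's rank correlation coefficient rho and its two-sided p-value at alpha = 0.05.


Step 1: Rank x and y separately (midranks; no ties here).
rank(x): 17->8, 18->9, 16->7, 3->2, 4->3, 9->5, 7->4, 2->1, 10->6
rank(y): 9->5, 8->4, 15->8, 11->6, 18->9, 2->1, 4->3, 3->2, 14->7
Step 2: d_i = R_x(i) - R_y(i); compute d_i^2.
  (8-5)^2=9, (9-4)^2=25, (7-8)^2=1, (2-6)^2=16, (3-9)^2=36, (5-1)^2=16, (4-3)^2=1, (1-2)^2=1, (6-7)^2=1
sum(d^2) = 106.
Step 3: rho = 1 - 6*106 / (9*(9^2 - 1)) = 1 - 636/720 = 0.116667.
Step 4: Under H0, t = rho * sqrt((n-2)/(1-rho^2)) = 0.3108 ~ t(7).
Step 5: Two-sided p-value from the t-distribution with 7 df = 0.765008.
Step 6: alpha = 0.05. fail to reject H0.

rho = 0.1167, p = 0.765008, fail to reject H0 at alpha = 0.05.


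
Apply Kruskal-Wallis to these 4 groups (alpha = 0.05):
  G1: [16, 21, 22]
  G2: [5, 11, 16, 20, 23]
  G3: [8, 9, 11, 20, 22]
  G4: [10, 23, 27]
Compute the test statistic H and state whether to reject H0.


Step 1: Combine all N = 16 observations and assign midranks.
sorted (value, group, rank): (5,G2,1), (8,G3,2), (9,G3,3), (10,G4,4), (11,G2,5.5), (11,G3,5.5), (16,G1,7.5), (16,G2,7.5), (20,G2,9.5), (20,G3,9.5), (21,G1,11), (22,G1,12.5), (22,G3,12.5), (23,G2,14.5), (23,G4,14.5), (27,G4,16)
Step 2: Sum ranks within each group.
R_1 = 31 (n_1 = 3)
R_2 = 38 (n_2 = 5)
R_3 = 32.5 (n_3 = 5)
R_4 = 34.5 (n_4 = 3)
Step 3: H = 12/(N(N+1)) * sum(R_i^2/n_i) - 3(N+1)
     = 12/(16*17) * (31^2/3 + 38^2/5 + 32.5^2/5 + 34.5^2/3) - 3*17
     = 0.044118 * 1217.13 - 51
     = 2.697059.
Step 4: Ties present; correction factor C = 1 - 30/(16^3 - 16) = 0.992647. Corrected H = 2.697059 / 0.992647 = 2.717037.
Step 5: Under H0, H ~ chi^2(3); p-value = 0.437340.
Step 6: alpha = 0.05. fail to reject H0.

H = 2.7170, df = 3, p = 0.437340, fail to reject H0.


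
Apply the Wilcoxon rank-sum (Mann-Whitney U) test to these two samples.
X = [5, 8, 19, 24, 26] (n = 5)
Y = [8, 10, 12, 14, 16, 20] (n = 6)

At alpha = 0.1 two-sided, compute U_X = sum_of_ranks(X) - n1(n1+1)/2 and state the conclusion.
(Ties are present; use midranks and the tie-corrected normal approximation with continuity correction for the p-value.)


Step 1: Combine and sort all 11 observations; assign midranks.
sorted (value, group): (5,X), (8,X), (8,Y), (10,Y), (12,Y), (14,Y), (16,Y), (19,X), (20,Y), (24,X), (26,X)
ranks: 5->1, 8->2.5, 8->2.5, 10->4, 12->5, 14->6, 16->7, 19->8, 20->9, 24->10, 26->11
Step 2: Rank sum for X: R1 = 1 + 2.5 + 8 + 10 + 11 = 32.5.
Step 3: U_X = R1 - n1(n1+1)/2 = 32.5 - 5*6/2 = 32.5 - 15 = 17.5.
       U_Y = n1*n2 - U_X = 30 - 17.5 = 12.5.
Step 4: Ties are present, so use the tie-corrected normal approximation (with continuity correction) for the p-value.
Step 5: p-value = 0.714379; compare to alpha = 0.1. fail to reject H0.

U_X = 17.5, p = 0.714379, fail to reject H0 at alpha = 0.1.


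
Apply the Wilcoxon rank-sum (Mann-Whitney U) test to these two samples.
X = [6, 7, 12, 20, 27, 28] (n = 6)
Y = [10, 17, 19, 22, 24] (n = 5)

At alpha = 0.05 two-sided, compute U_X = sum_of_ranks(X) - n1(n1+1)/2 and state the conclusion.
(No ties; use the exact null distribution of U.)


Step 1: Combine and sort all 11 observations; assign midranks.
sorted (value, group): (6,X), (7,X), (10,Y), (12,X), (17,Y), (19,Y), (20,X), (22,Y), (24,Y), (27,X), (28,X)
ranks: 6->1, 7->2, 10->3, 12->4, 17->5, 19->6, 20->7, 22->8, 24->9, 27->10, 28->11
Step 2: Rank sum for X: R1 = 1 + 2 + 4 + 7 + 10 + 11 = 35.
Step 3: U_X = R1 - n1(n1+1)/2 = 35 - 6*7/2 = 35 - 21 = 14.
       U_Y = n1*n2 - U_X = 30 - 14 = 16.
Step 4: No ties, so the exact null distribution of U (based on enumerating the C(11,6) = 462 equally likely rank assignments) gives the two-sided p-value.
Step 5: p-value = 0.930736; compare to alpha = 0.05. fail to reject H0.

U_X = 14, p = 0.930736, fail to reject H0 at alpha = 0.05.


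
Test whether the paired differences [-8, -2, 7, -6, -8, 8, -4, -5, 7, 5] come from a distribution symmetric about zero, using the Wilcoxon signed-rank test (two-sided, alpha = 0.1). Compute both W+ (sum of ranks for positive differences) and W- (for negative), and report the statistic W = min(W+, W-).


Step 1: Drop any zero differences (none here) and take |d_i|.
|d| = [8, 2, 7, 6, 8, 8, 4, 5, 7, 5]
Step 2: Midrank |d_i| (ties get averaged ranks).
ranks: |8|->9, |2|->1, |7|->6.5, |6|->5, |8|->9, |8|->9, |4|->2, |5|->3.5, |7|->6.5, |5|->3.5
Step 3: Attach original signs; sum ranks with positive sign and with negative sign.
W+ = 6.5 + 9 + 6.5 + 3.5 = 25.5
W- = 9 + 1 + 5 + 9 + 2 + 3.5 = 29.5
(Check: W+ + W- = 55 should equal n(n+1)/2 = 55.)
Step 4: Test statistic W = min(W+, W-) = 25.5.
Step 5: Ties in |d|, so use the tie-corrected normal approximation.
        E[W] = n(n+1)/4 = 10*11/4 = 27.5.
        Tie groups: |d|=5 (t=2), |d|=7 (t=2), |d|=8 (t=3); sum(t^3 - t) = 36.
        Var[W] = n(n+1)(2n+1)/24 - sum(t^3-t)/48 = 2310/24 - 36/48 = 95.5.
        z = (W - E[W]) / sqrt(Var[W]) = (25.5 - 27.5) / 9.7724 = -0.2047.
        Two-sided p = 2*Phi(z) = 0.837839.
Step 6: alpha = 0.1. fail to reject H0.

W+ = 25.5, W- = 29.5, W = min = 25.5, p = 0.837839, fail to reject H0.


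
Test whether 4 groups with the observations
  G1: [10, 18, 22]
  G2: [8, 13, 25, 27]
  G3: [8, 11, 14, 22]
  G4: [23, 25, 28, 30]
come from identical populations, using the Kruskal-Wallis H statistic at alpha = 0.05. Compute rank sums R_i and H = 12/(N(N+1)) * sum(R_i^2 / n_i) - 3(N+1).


Step 1: Combine all N = 15 observations and assign midranks.
sorted (value, group, rank): (8,G2,1.5), (8,G3,1.5), (10,G1,3), (11,G3,4), (13,G2,5), (14,G3,6), (18,G1,7), (22,G1,8.5), (22,G3,8.5), (23,G4,10), (25,G2,11.5), (25,G4,11.5), (27,G2,13), (28,G4,14), (30,G4,15)
Step 2: Sum ranks within each group.
R_1 = 18.5 (n_1 = 3)
R_2 = 31 (n_2 = 4)
R_3 = 20 (n_3 = 4)
R_4 = 50.5 (n_4 = 4)
Step 3: H = 12/(N(N+1)) * sum(R_i^2/n_i) - 3(N+1)
     = 12/(15*16) * (18.5^2/3 + 31^2/4 + 20^2/4 + 50.5^2/4) - 3*16
     = 0.050000 * 1091.9 - 48
     = 6.594792.
Step 4: Ties present; correction factor C = 1 - 18/(15^3 - 15) = 0.994643. Corrected H = 6.594792 / 0.994643 = 6.630311.
Step 5: Under H0, H ~ chi^2(3); p-value = 0.084663.
Step 6: alpha = 0.05. fail to reject H0.

H = 6.6303, df = 3, p = 0.084663, fail to reject H0.


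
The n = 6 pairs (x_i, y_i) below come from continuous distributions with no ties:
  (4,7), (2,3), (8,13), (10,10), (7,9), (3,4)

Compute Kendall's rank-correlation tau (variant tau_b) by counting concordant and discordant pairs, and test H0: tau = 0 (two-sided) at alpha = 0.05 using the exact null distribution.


Step 1: Enumerate the 15 unordered pairs (i,j) with i<j and classify each by sign(x_j-x_i) * sign(y_j-y_i).
  (1,2):dx=-2,dy=-4->C; (1,3):dx=+4,dy=+6->C; (1,4):dx=+6,dy=+3->C; (1,5):dx=+3,dy=+2->C
  (1,6):dx=-1,dy=-3->C; (2,3):dx=+6,dy=+10->C; (2,4):dx=+8,dy=+7->C; (2,5):dx=+5,dy=+6->C
  (2,6):dx=+1,dy=+1->C; (3,4):dx=+2,dy=-3->D; (3,5):dx=-1,dy=-4->C; (3,6):dx=-5,dy=-9->C
  (4,5):dx=-3,dy=-1->C; (4,6):dx=-7,dy=-6->C; (5,6):dx=-4,dy=-5->C
Step 2: C = 14, D = 1, total pairs = 15.
Step 3: tau = (C - D)/(n(n-1)/2) = (14 - 1)/15 = 0.866667.
Step 4: Exact two-sided p-value (enumerate n! = 720 permutations of y under H0): p = 0.016667.
Step 5: alpha = 0.05. reject H0.

tau_b = 0.8667 (C=14, D=1), p = 0.016667, reject H0.


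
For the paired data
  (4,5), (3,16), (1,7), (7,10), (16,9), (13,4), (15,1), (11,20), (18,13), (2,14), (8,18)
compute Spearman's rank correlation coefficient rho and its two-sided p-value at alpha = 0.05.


Step 1: Rank x and y separately (midranks; no ties here).
rank(x): 4->4, 3->3, 1->1, 7->5, 16->10, 13->8, 15->9, 11->7, 18->11, 2->2, 8->6
rank(y): 5->3, 16->9, 7->4, 10->6, 9->5, 4->2, 1->1, 20->11, 13->7, 14->8, 18->10
Step 2: d_i = R_x(i) - R_y(i); compute d_i^2.
  (4-3)^2=1, (3-9)^2=36, (1-4)^2=9, (5-6)^2=1, (10-5)^2=25, (8-2)^2=36, (9-1)^2=64, (7-11)^2=16, (11-7)^2=16, (2-8)^2=36, (6-10)^2=16
sum(d^2) = 256.
Step 3: rho = 1 - 6*256 / (11*(11^2 - 1)) = 1 - 1536/1320 = -0.163636.
Step 4: Under H0, t = rho * sqrt((n-2)/(1-rho^2)) = -0.4976 ~ t(9).
Step 5: Two-sided p-value from the t-distribution with 9 df = 0.630685.
Step 6: alpha = 0.05. fail to reject H0.

rho = -0.1636, p = 0.630685, fail to reject H0 at alpha = 0.05.


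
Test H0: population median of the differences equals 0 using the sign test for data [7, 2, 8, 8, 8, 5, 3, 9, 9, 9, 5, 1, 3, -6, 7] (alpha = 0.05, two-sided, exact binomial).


Step 1: Discard zero differences. Original n = 15; n_eff = number of nonzero differences = 15.
Nonzero differences (with sign): +7, +2, +8, +8, +8, +5, +3, +9, +9, +9, +5, +1, +3, -6, +7
Step 2: Count signs: positive = 14, negative = 1.
Step 3: Under H0: P(positive) = 0.5, so the number of positives S ~ Bin(15, 0.5).
Step 4: Two-sided exact p-value = sum of Bin(15,0.5) probabilities at or below the observed probability = 0.000977.
Step 5: alpha = 0.05. reject H0.

n_eff = 15, pos = 14, neg = 1, p = 0.000977, reject H0.


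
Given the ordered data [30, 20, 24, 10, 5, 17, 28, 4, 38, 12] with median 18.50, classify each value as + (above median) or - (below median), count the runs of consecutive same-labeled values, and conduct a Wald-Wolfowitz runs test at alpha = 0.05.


Step 1: Compute median = 18.50; label A = above, B = below.
Labels in order: AAABBBABAB  (n_A = 5, n_B = 5)
Step 2: Count runs R = 6.
Step 3: Under H0 (random ordering), E[R] = 2*n_A*n_B/(n_A+n_B) + 1 = 2*5*5/10 + 1 = 6.0000.
        Var[R] = 2*n_A*n_B*(2*n_A*n_B - n_A - n_B) / ((n_A+n_B)^2 * (n_A+n_B-1)) = 2000/900 = 2.2222.
        SD[R] = 1.4907.
Step 4: R = E[R], so z = 0 with no continuity correction.
Step 5: Two-sided p-value via normal approximation = 2*(1 - Phi(|z|)) = 1.000000.
Step 6: alpha = 0.05. fail to reject H0.

R = 6, z = 0.0000, p = 1.000000, fail to reject H0.


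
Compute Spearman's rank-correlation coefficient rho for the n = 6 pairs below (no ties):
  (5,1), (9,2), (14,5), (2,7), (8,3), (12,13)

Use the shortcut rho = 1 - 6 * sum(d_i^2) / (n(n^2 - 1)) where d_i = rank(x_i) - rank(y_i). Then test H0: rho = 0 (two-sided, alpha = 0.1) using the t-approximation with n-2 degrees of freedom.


Step 1: Rank x and y separately (midranks; no ties here).
rank(x): 5->2, 9->4, 14->6, 2->1, 8->3, 12->5
rank(y): 1->1, 2->2, 5->4, 7->5, 3->3, 13->6
Step 2: d_i = R_x(i) - R_y(i); compute d_i^2.
  (2-1)^2=1, (4-2)^2=4, (6-4)^2=4, (1-5)^2=16, (3-3)^2=0, (5-6)^2=1
sum(d^2) = 26.
Step 3: rho = 1 - 6*26 / (6*(6^2 - 1)) = 1 - 156/210 = 0.257143.
Step 4: Under H0, t = rho * sqrt((n-2)/(1-rho^2)) = 0.5322 ~ t(4).
Step 5: Two-sided p-value from the t-distribution with 4 df = 0.622787.
Step 6: alpha = 0.1. fail to reject H0.

rho = 0.2571, p = 0.622787, fail to reject H0 at alpha = 0.1.


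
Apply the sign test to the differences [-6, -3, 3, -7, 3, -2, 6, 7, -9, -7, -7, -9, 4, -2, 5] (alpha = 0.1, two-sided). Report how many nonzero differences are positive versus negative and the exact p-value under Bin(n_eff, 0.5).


Step 1: Discard zero differences. Original n = 15; n_eff = number of nonzero differences = 15.
Nonzero differences (with sign): -6, -3, +3, -7, +3, -2, +6, +7, -9, -7, -7, -9, +4, -2, +5
Step 2: Count signs: positive = 6, negative = 9.
Step 3: Under H0: P(positive) = 0.5, so the number of positives S ~ Bin(15, 0.5).
Step 4: Two-sided exact p-value = sum of Bin(15,0.5) probabilities at or below the observed probability = 0.607239.
Step 5: alpha = 0.1. fail to reject H0.

n_eff = 15, pos = 6, neg = 9, p = 0.607239, fail to reject H0.


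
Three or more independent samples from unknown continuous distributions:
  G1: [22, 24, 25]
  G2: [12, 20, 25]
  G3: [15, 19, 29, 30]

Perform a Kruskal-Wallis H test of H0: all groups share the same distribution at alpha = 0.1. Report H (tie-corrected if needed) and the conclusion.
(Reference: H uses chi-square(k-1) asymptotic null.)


Step 1: Combine all N = 10 observations and assign midranks.
sorted (value, group, rank): (12,G2,1), (15,G3,2), (19,G3,3), (20,G2,4), (22,G1,5), (24,G1,6), (25,G1,7.5), (25,G2,7.5), (29,G3,9), (30,G3,10)
Step 2: Sum ranks within each group.
R_1 = 18.5 (n_1 = 3)
R_2 = 12.5 (n_2 = 3)
R_3 = 24 (n_3 = 4)
Step 3: H = 12/(N(N+1)) * sum(R_i^2/n_i) - 3(N+1)
     = 12/(10*11) * (18.5^2/3 + 12.5^2/3 + 24^2/4) - 3*11
     = 0.109091 * 310.167 - 33
     = 0.836364.
Step 4: Ties present; correction factor C = 1 - 6/(10^3 - 10) = 0.993939. Corrected H = 0.836364 / 0.993939 = 0.841463.
Step 5: Under H0, H ~ chi^2(2); p-value = 0.656566.
Step 6: alpha = 0.1. fail to reject H0.

H = 0.8415, df = 2, p = 0.656566, fail to reject H0.


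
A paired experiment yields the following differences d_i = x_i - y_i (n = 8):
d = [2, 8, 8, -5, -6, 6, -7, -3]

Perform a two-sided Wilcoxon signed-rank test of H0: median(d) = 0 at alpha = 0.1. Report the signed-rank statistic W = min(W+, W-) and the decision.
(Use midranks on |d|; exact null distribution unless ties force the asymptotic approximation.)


Step 1: Drop any zero differences (none here) and take |d_i|.
|d| = [2, 8, 8, 5, 6, 6, 7, 3]
Step 2: Midrank |d_i| (ties get averaged ranks).
ranks: |2|->1, |8|->7.5, |8|->7.5, |5|->3, |6|->4.5, |6|->4.5, |7|->6, |3|->2
Step 3: Attach original signs; sum ranks with positive sign and with negative sign.
W+ = 1 + 7.5 + 7.5 + 4.5 = 20.5
W- = 3 + 4.5 + 6 + 2 = 15.5
(Check: W+ + W- = 36 should equal n(n+1)/2 = 36.)
Step 4: Test statistic W = min(W+, W-) = 15.5.
Step 5: Ties in |d|, so use the tie-corrected normal approximation.
        E[W] = n(n+1)/4 = 8*9/4 = 18.
        Tie groups: |d|=6 (t=2), |d|=8 (t=2); sum(t^3 - t) = 12.
        Var[W] = n(n+1)(2n+1)/24 - sum(t^3-t)/48 = 1224/24 - 12/48 = 50.75.
        z = (W - E[W]) / sqrt(Var[W]) = (15.5 - 18) / 7.1239 = -0.3509.
        Two-sided p = 2*Phi(z) = 0.725640.
Step 6: alpha = 0.1. fail to reject H0.

W+ = 20.5, W- = 15.5, W = min = 15.5, p = 0.725640, fail to reject H0.


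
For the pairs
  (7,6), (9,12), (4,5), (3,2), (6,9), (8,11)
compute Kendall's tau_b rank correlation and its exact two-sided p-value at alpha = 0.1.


Step 1: Enumerate the 15 unordered pairs (i,j) with i<j and classify each by sign(x_j-x_i) * sign(y_j-y_i).
  (1,2):dx=+2,dy=+6->C; (1,3):dx=-3,dy=-1->C; (1,4):dx=-4,dy=-4->C; (1,5):dx=-1,dy=+3->D
  (1,6):dx=+1,dy=+5->C; (2,3):dx=-5,dy=-7->C; (2,4):dx=-6,dy=-10->C; (2,5):dx=-3,dy=-3->C
  (2,6):dx=-1,dy=-1->C; (3,4):dx=-1,dy=-3->C; (3,5):dx=+2,dy=+4->C; (3,6):dx=+4,dy=+6->C
  (4,5):dx=+3,dy=+7->C; (4,6):dx=+5,dy=+9->C; (5,6):dx=+2,dy=+2->C
Step 2: C = 14, D = 1, total pairs = 15.
Step 3: tau = (C - D)/(n(n-1)/2) = (14 - 1)/15 = 0.866667.
Step 4: Exact two-sided p-value (enumerate n! = 720 permutations of y under H0): p = 0.016667.
Step 5: alpha = 0.1. reject H0.

tau_b = 0.8667 (C=14, D=1), p = 0.016667, reject H0.


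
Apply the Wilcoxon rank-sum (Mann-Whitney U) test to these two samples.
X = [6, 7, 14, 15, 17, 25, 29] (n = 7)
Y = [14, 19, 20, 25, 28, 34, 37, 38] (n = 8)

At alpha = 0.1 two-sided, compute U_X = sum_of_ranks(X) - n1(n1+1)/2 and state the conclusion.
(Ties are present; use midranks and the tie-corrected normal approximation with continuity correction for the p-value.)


Step 1: Combine and sort all 15 observations; assign midranks.
sorted (value, group): (6,X), (7,X), (14,X), (14,Y), (15,X), (17,X), (19,Y), (20,Y), (25,X), (25,Y), (28,Y), (29,X), (34,Y), (37,Y), (38,Y)
ranks: 6->1, 7->2, 14->3.5, 14->3.5, 15->5, 17->6, 19->7, 20->8, 25->9.5, 25->9.5, 28->11, 29->12, 34->13, 37->14, 38->15
Step 2: Rank sum for X: R1 = 1 + 2 + 3.5 + 5 + 6 + 9.5 + 12 = 39.
Step 3: U_X = R1 - n1(n1+1)/2 = 39 - 7*8/2 = 39 - 28 = 11.
       U_Y = n1*n2 - U_X = 56 - 11 = 45.
Step 4: Ties are present, so use the tie-corrected normal approximation (with continuity correction) for the p-value.
Step 5: p-value = 0.055758; compare to alpha = 0.1. reject H0.

U_X = 11, p = 0.055758, reject H0 at alpha = 0.1.


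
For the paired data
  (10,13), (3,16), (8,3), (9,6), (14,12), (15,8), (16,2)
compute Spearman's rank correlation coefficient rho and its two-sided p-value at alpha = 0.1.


Step 1: Rank x and y separately (midranks; no ties here).
rank(x): 10->4, 3->1, 8->2, 9->3, 14->5, 15->6, 16->7
rank(y): 13->6, 16->7, 3->2, 6->3, 12->5, 8->4, 2->1
Step 2: d_i = R_x(i) - R_y(i); compute d_i^2.
  (4-6)^2=4, (1-7)^2=36, (2-2)^2=0, (3-3)^2=0, (5-5)^2=0, (6-4)^2=4, (7-1)^2=36
sum(d^2) = 80.
Step 3: rho = 1 - 6*80 / (7*(7^2 - 1)) = 1 - 480/336 = -0.428571.
Step 4: Under H0, t = rho * sqrt((n-2)/(1-rho^2)) = -1.0607 ~ t(5).
Step 5: Two-sided p-value from the t-distribution with 5 df = 0.337368.
Step 6: alpha = 0.1. fail to reject H0.

rho = -0.4286, p = 0.337368, fail to reject H0 at alpha = 0.1.


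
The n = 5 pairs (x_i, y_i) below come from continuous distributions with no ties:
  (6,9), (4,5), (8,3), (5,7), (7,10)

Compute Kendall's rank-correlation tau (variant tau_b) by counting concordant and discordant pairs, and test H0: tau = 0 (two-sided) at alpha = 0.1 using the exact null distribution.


Step 1: Enumerate the 10 unordered pairs (i,j) with i<j and classify each by sign(x_j-x_i) * sign(y_j-y_i).
  (1,2):dx=-2,dy=-4->C; (1,3):dx=+2,dy=-6->D; (1,4):dx=-1,dy=-2->C; (1,5):dx=+1,dy=+1->C
  (2,3):dx=+4,dy=-2->D; (2,4):dx=+1,dy=+2->C; (2,5):dx=+3,dy=+5->C; (3,4):dx=-3,dy=+4->D
  (3,5):dx=-1,dy=+7->D; (4,5):dx=+2,dy=+3->C
Step 2: C = 6, D = 4, total pairs = 10.
Step 3: tau = (C - D)/(n(n-1)/2) = (6 - 4)/10 = 0.200000.
Step 4: Exact two-sided p-value (enumerate n! = 120 permutations of y under H0): p = 0.816667.
Step 5: alpha = 0.1. fail to reject H0.

tau_b = 0.2000 (C=6, D=4), p = 0.816667, fail to reject H0.


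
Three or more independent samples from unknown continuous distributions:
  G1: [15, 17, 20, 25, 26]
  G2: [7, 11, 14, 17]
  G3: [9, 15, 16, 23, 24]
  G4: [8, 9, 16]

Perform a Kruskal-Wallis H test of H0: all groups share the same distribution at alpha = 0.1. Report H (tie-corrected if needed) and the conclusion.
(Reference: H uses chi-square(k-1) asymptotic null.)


Step 1: Combine all N = 17 observations and assign midranks.
sorted (value, group, rank): (7,G2,1), (8,G4,2), (9,G3,3.5), (9,G4,3.5), (11,G2,5), (14,G2,6), (15,G1,7.5), (15,G3,7.5), (16,G3,9.5), (16,G4,9.5), (17,G1,11.5), (17,G2,11.5), (20,G1,13), (23,G3,14), (24,G3,15), (25,G1,16), (26,G1,17)
Step 2: Sum ranks within each group.
R_1 = 65 (n_1 = 5)
R_2 = 23.5 (n_2 = 4)
R_3 = 49.5 (n_3 = 5)
R_4 = 15 (n_4 = 3)
Step 3: H = 12/(N(N+1)) * sum(R_i^2/n_i) - 3(N+1)
     = 12/(17*18) * (65^2/5 + 23.5^2/4 + 49.5^2/5 + 15^2/3) - 3*18
     = 0.039216 * 1548.11 - 54
     = 6.710294.
Step 4: Ties present; correction factor C = 1 - 24/(17^3 - 17) = 0.995098. Corrected H = 6.710294 / 0.995098 = 6.743350.
Step 5: Under H0, H ~ chi^2(3); p-value = 0.080544.
Step 6: alpha = 0.1. reject H0.

H = 6.7433, df = 3, p = 0.080544, reject H0.


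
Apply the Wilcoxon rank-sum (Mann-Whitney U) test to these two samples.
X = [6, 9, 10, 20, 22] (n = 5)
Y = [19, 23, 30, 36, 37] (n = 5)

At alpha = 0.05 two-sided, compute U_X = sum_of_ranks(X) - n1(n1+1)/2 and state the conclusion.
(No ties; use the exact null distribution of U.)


Step 1: Combine and sort all 10 observations; assign midranks.
sorted (value, group): (6,X), (9,X), (10,X), (19,Y), (20,X), (22,X), (23,Y), (30,Y), (36,Y), (37,Y)
ranks: 6->1, 9->2, 10->3, 19->4, 20->5, 22->6, 23->7, 30->8, 36->9, 37->10
Step 2: Rank sum for X: R1 = 1 + 2 + 3 + 5 + 6 = 17.
Step 3: U_X = R1 - n1(n1+1)/2 = 17 - 5*6/2 = 17 - 15 = 2.
       U_Y = n1*n2 - U_X = 25 - 2 = 23.
Step 4: No ties, so the exact null distribution of U (based on enumerating the C(10,5) = 252 equally likely rank assignments) gives the two-sided p-value.
Step 5: p-value = 0.031746; compare to alpha = 0.05. reject H0.

U_X = 2, p = 0.031746, reject H0 at alpha = 0.05.


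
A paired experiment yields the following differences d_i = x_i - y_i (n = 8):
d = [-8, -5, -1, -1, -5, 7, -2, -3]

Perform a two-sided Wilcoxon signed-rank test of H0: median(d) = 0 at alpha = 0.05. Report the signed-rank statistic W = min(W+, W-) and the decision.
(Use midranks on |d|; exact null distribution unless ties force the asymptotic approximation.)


Step 1: Drop any zero differences (none here) and take |d_i|.
|d| = [8, 5, 1, 1, 5, 7, 2, 3]
Step 2: Midrank |d_i| (ties get averaged ranks).
ranks: |8|->8, |5|->5.5, |1|->1.5, |1|->1.5, |5|->5.5, |7|->7, |2|->3, |3|->4
Step 3: Attach original signs; sum ranks with positive sign and with negative sign.
W+ = 7 = 7
W- = 8 + 5.5 + 1.5 + 1.5 + 5.5 + 3 + 4 = 29
(Check: W+ + W- = 36 should equal n(n+1)/2 = 36.)
Step 4: Test statistic W = min(W+, W-) = 7.
Step 5: Ties in |d|, so use the tie-corrected normal approximation.
        E[W] = n(n+1)/4 = 8*9/4 = 18.
        Tie groups: |d|=1 (t=2), |d|=5 (t=2); sum(t^3 - t) = 12.
        Var[W] = n(n+1)(2n+1)/24 - sum(t^3-t)/48 = 1224/24 - 12/48 = 50.75.
        z = (W - E[W]) / sqrt(Var[W]) = (7 - 18) / 7.1239 = -1.5441.
        Two-sided p = 2*Phi(z) = 0.122565.
Step 6: alpha = 0.05. fail to reject H0.

W+ = 7, W- = 29, W = min = 7, p = 0.122565, fail to reject H0.


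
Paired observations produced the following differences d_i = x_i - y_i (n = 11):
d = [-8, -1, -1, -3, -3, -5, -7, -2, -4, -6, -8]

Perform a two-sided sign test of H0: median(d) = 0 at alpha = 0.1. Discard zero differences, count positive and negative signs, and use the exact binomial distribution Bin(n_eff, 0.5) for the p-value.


Step 1: Discard zero differences. Original n = 11; n_eff = number of nonzero differences = 11.
Nonzero differences (with sign): -8, -1, -1, -3, -3, -5, -7, -2, -4, -6, -8
Step 2: Count signs: positive = 0, negative = 11.
Step 3: Under H0: P(positive) = 0.5, so the number of positives S ~ Bin(11, 0.5).
Step 4: Two-sided exact p-value = sum of Bin(11,0.5) probabilities at or below the observed probability = 0.000977.
Step 5: alpha = 0.1. reject H0.

n_eff = 11, pos = 0, neg = 11, p = 0.000977, reject H0.


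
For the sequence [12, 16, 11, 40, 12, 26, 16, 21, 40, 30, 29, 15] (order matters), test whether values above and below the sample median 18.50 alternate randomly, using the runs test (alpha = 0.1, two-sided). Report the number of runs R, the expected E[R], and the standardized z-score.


Step 1: Compute median = 18.50; label A = above, B = below.
Labels in order: BBBABABAAAAB  (n_A = 6, n_B = 6)
Step 2: Count runs R = 7.
Step 3: Under H0 (random ordering), E[R] = 2*n_A*n_B/(n_A+n_B) + 1 = 2*6*6/12 + 1 = 7.0000.
        Var[R] = 2*n_A*n_B*(2*n_A*n_B - n_A - n_B) / ((n_A+n_B)^2 * (n_A+n_B-1)) = 4320/1584 = 2.7273.
        SD[R] = 1.6514.
Step 4: R = E[R], so z = 0 with no continuity correction.
Step 5: Two-sided p-value via normal approximation = 2*(1 - Phi(|z|)) = 1.000000.
Step 6: alpha = 0.1. fail to reject H0.

R = 7, z = 0.0000, p = 1.000000, fail to reject H0.


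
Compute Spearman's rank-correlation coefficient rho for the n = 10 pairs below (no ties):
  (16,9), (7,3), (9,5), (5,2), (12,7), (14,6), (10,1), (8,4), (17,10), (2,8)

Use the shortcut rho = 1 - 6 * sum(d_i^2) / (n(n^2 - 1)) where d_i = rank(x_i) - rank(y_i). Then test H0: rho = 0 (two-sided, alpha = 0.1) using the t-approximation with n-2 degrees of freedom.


Step 1: Rank x and y separately (midranks; no ties here).
rank(x): 16->9, 7->3, 9->5, 5->2, 12->7, 14->8, 10->6, 8->4, 17->10, 2->1
rank(y): 9->9, 3->3, 5->5, 2->2, 7->7, 6->6, 1->1, 4->4, 10->10, 8->8
Step 2: d_i = R_x(i) - R_y(i); compute d_i^2.
  (9-9)^2=0, (3-3)^2=0, (5-5)^2=0, (2-2)^2=0, (7-7)^2=0, (8-6)^2=4, (6-1)^2=25, (4-4)^2=0, (10-10)^2=0, (1-8)^2=49
sum(d^2) = 78.
Step 3: rho = 1 - 6*78 / (10*(10^2 - 1)) = 1 - 468/990 = 0.527273.
Step 4: Under H0, t = rho * sqrt((n-2)/(1-rho^2)) = 1.7552 ~ t(8).
Step 5: Two-sided p-value from the t-distribution with 8 df = 0.117308.
Step 6: alpha = 0.1. fail to reject H0.

rho = 0.5273, p = 0.117308, fail to reject H0 at alpha = 0.1.


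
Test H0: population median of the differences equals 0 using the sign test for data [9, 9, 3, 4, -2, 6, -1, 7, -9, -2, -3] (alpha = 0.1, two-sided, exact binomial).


Step 1: Discard zero differences. Original n = 11; n_eff = number of nonzero differences = 11.
Nonzero differences (with sign): +9, +9, +3, +4, -2, +6, -1, +7, -9, -2, -3
Step 2: Count signs: positive = 6, negative = 5.
Step 3: Under H0: P(positive) = 0.5, so the number of positives S ~ Bin(11, 0.5).
Step 4: Two-sided exact p-value = sum of Bin(11,0.5) probabilities at or below the observed probability = 1.000000.
Step 5: alpha = 0.1. fail to reject H0.

n_eff = 11, pos = 6, neg = 5, p = 1.000000, fail to reject H0.


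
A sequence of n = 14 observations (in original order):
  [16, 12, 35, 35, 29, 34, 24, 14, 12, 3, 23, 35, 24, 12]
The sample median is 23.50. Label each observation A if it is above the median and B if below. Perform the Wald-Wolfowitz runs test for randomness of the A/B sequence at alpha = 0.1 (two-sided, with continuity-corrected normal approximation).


Step 1: Compute median = 23.50; label A = above, B = below.
Labels in order: BBAAAAABBBBAAB  (n_A = 7, n_B = 7)
Step 2: Count runs R = 5.
Step 3: Under H0 (random ordering), E[R] = 2*n_A*n_B/(n_A+n_B) + 1 = 2*7*7/14 + 1 = 8.0000.
        Var[R] = 2*n_A*n_B*(2*n_A*n_B - n_A - n_B) / ((n_A+n_B)^2 * (n_A+n_B-1)) = 8232/2548 = 3.2308.
        SD[R] = 1.7974.
Step 4: Continuity-corrected z = (R + 0.5 - E[R]) / SD[R] = (5 + 0.5 - 8.0000) / 1.7974 = -1.3909.
Step 5: Two-sided p-value via normal approximation = 2*(1 - Phi(|z|)) = 0.164264.
Step 6: alpha = 0.1. fail to reject H0.

R = 5, z = -1.3909, p = 0.164264, fail to reject H0.


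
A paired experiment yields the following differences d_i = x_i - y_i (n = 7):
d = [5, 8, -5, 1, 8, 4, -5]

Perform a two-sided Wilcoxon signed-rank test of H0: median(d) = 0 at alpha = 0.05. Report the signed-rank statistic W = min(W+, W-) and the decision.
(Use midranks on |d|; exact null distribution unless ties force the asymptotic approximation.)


Step 1: Drop any zero differences (none here) and take |d_i|.
|d| = [5, 8, 5, 1, 8, 4, 5]
Step 2: Midrank |d_i| (ties get averaged ranks).
ranks: |5|->4, |8|->6.5, |5|->4, |1|->1, |8|->6.5, |4|->2, |5|->4
Step 3: Attach original signs; sum ranks with positive sign and with negative sign.
W+ = 4 + 6.5 + 1 + 6.5 + 2 = 20
W- = 4 + 4 = 8
(Check: W+ + W- = 28 should equal n(n+1)/2 = 28.)
Step 4: Test statistic W = min(W+, W-) = 8.
Step 5: Ties in |d|, so use the tie-corrected normal approximation.
        E[W] = n(n+1)/4 = 7*8/4 = 14.
        Tie groups: |d|=5 (t=3), |d|=8 (t=2); sum(t^3 - t) = 30.
        Var[W] = n(n+1)(2n+1)/24 - sum(t^3-t)/48 = 840/24 - 30/48 = 34.375.
        z = (W - E[W]) / sqrt(Var[W]) = (8 - 14) / 5.8630 = -1.0234.
        Two-sided p = 2*Phi(z) = 0.306136.
Step 6: alpha = 0.05. fail to reject H0.

W+ = 20, W- = 8, W = min = 8, p = 0.306136, fail to reject H0.


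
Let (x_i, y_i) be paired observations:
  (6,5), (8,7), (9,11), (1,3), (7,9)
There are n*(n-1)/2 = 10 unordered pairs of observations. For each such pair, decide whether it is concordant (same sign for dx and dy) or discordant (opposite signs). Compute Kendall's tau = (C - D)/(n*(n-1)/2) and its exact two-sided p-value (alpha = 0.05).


Step 1: Enumerate the 10 unordered pairs (i,j) with i<j and classify each by sign(x_j-x_i) * sign(y_j-y_i).
  (1,2):dx=+2,dy=+2->C; (1,3):dx=+3,dy=+6->C; (1,4):dx=-5,dy=-2->C; (1,5):dx=+1,dy=+4->C
  (2,3):dx=+1,dy=+4->C; (2,4):dx=-7,dy=-4->C; (2,5):dx=-1,dy=+2->D; (3,4):dx=-8,dy=-8->C
  (3,5):dx=-2,dy=-2->C; (4,5):dx=+6,dy=+6->C
Step 2: C = 9, D = 1, total pairs = 10.
Step 3: tau = (C - D)/(n(n-1)/2) = (9 - 1)/10 = 0.800000.
Step 4: Exact two-sided p-value (enumerate n! = 120 permutations of y under H0): p = 0.083333.
Step 5: alpha = 0.05. fail to reject H0.

tau_b = 0.8000 (C=9, D=1), p = 0.083333, fail to reject H0.


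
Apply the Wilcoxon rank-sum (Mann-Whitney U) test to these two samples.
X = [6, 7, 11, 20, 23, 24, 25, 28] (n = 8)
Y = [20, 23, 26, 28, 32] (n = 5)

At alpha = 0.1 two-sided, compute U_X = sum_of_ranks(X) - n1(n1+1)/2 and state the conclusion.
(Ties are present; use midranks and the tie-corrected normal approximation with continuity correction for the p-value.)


Step 1: Combine and sort all 13 observations; assign midranks.
sorted (value, group): (6,X), (7,X), (11,X), (20,X), (20,Y), (23,X), (23,Y), (24,X), (25,X), (26,Y), (28,X), (28,Y), (32,Y)
ranks: 6->1, 7->2, 11->3, 20->4.5, 20->4.5, 23->6.5, 23->6.5, 24->8, 25->9, 26->10, 28->11.5, 28->11.5, 32->13
Step 2: Rank sum for X: R1 = 1 + 2 + 3 + 4.5 + 6.5 + 8 + 9 + 11.5 = 45.5.
Step 3: U_X = R1 - n1(n1+1)/2 = 45.5 - 8*9/2 = 45.5 - 36 = 9.5.
       U_Y = n1*n2 - U_X = 40 - 9.5 = 30.5.
Step 4: Ties are present, so use the tie-corrected normal approximation (with continuity correction) for the p-value.
Step 5: p-value = 0.141583; compare to alpha = 0.1. fail to reject H0.

U_X = 9.5, p = 0.141583, fail to reject H0 at alpha = 0.1.
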